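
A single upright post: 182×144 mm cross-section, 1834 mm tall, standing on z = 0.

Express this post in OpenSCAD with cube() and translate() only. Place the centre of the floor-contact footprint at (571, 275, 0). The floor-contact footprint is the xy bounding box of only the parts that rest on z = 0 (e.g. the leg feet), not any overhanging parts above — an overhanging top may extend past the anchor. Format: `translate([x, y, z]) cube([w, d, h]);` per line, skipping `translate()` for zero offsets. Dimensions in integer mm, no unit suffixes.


translate([480, 203, 0]) cube([182, 144, 1834]);


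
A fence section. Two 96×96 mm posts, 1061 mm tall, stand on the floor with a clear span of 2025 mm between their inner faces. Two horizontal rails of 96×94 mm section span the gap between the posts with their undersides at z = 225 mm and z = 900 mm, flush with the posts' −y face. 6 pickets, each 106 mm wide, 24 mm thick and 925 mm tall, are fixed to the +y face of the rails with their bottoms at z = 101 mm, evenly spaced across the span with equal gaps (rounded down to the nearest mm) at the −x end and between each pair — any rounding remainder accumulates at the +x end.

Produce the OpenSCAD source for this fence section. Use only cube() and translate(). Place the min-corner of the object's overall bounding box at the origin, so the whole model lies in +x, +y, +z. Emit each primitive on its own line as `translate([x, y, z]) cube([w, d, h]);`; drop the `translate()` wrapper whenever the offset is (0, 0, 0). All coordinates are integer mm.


cube([96, 96, 1061]);
translate([2121, 0, 0]) cube([96, 96, 1061]);
translate([96, 0, 225]) cube([2025, 96, 94]);
translate([96, 0, 900]) cube([2025, 96, 94]);
translate([294, 96, 101]) cube([106, 24, 925]);
translate([598, 96, 101]) cube([106, 24, 925]);
translate([902, 96, 101]) cube([106, 24, 925]);
translate([1206, 96, 101]) cube([106, 24, 925]);
translate([1510, 96, 101]) cube([106, 24, 925]);
translate([1814, 96, 101]) cube([106, 24, 925]);


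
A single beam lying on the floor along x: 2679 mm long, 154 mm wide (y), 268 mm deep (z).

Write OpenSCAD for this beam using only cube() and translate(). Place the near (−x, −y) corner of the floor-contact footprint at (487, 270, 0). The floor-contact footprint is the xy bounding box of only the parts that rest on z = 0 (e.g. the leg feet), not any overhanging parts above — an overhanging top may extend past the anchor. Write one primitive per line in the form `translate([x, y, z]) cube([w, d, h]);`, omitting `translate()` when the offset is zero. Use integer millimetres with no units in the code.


translate([487, 270, 0]) cube([2679, 154, 268]);


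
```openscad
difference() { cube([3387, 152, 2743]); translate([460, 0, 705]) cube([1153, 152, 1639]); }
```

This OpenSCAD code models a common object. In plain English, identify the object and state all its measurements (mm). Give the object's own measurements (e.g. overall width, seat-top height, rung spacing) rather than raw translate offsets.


A wall 3387 mm long (x), 152 mm thick (y), 2743 mm tall, with a rectangular window opening cut through it. The opening is 1153 mm wide and 1639 mm tall; its sill is at z = 705 mm and its near (−x) edge is 460 mm from the wall's −x end. The opening passes through the full wall thickness.


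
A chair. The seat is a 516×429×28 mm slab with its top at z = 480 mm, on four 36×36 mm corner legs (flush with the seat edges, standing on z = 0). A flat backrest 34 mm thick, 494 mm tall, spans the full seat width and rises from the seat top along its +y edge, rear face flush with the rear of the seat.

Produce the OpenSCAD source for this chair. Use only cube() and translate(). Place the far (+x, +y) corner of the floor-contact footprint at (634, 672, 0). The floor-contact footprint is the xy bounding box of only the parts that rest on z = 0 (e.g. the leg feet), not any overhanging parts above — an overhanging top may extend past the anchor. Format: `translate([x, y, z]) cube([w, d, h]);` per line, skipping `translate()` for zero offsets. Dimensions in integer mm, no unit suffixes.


// leg_h = 480 - 28 = 452
translate([118, 243, 452]) cube([516, 429, 28]);
translate([118, 243, 0]) cube([36, 36, 452]);
translate([598, 243, 0]) cube([36, 36, 452]);
translate([118, 636, 0]) cube([36, 36, 452]);
translate([598, 636, 0]) cube([36, 36, 452]);
translate([118, 638, 480]) cube([516, 34, 494]);


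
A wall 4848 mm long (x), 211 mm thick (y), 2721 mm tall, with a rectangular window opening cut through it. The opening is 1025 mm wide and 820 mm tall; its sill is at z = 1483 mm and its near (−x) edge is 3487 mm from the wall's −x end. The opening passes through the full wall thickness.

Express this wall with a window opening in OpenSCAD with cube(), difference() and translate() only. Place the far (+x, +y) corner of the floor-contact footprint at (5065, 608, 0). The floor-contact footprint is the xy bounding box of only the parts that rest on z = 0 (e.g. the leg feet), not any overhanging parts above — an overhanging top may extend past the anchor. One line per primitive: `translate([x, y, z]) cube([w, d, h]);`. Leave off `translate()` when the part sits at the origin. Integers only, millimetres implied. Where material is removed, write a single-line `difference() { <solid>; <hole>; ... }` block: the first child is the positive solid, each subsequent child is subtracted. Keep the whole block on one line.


difference() { translate([217, 397, 0]) cube([4848, 211, 2721]); translate([3704, 397, 1483]) cube([1025, 211, 820]); }


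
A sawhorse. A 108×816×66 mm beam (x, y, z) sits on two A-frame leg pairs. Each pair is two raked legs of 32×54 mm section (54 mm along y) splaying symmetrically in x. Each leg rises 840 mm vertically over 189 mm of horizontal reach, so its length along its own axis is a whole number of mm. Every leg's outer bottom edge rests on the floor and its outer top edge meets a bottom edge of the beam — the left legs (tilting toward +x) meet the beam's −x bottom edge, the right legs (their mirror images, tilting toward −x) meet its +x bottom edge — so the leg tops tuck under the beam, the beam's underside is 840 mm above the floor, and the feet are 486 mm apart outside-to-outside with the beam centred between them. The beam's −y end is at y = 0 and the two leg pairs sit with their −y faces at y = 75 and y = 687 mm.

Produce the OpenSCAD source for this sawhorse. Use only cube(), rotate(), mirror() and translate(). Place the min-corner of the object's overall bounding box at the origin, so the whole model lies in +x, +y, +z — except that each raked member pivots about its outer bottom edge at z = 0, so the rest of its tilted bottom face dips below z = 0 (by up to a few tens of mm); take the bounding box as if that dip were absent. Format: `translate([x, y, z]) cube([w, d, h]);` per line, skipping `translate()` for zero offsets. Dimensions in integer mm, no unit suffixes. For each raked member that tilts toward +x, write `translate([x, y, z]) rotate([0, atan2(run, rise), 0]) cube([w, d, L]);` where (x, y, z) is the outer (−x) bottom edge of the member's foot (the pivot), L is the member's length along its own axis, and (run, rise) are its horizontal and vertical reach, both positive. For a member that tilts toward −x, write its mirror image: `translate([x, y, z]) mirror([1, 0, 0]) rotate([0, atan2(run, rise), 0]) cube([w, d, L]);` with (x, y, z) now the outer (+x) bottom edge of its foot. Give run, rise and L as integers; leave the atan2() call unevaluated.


translate([189, 0, 840]) cube([108, 816, 66]);
translate([0, 75, 0]) rotate([0, atan2(189, 840), 0]) cube([32, 54, 861]);
translate([486, 75, 0]) mirror([1, 0, 0]) rotate([0, atan2(189, 840), 0]) cube([32, 54, 861]);
translate([0, 687, 0]) rotate([0, atan2(189, 840), 0]) cube([32, 54, 861]);
translate([486, 687, 0]) mirror([1, 0, 0]) rotate([0, atan2(189, 840), 0]) cube([32, 54, 861]);


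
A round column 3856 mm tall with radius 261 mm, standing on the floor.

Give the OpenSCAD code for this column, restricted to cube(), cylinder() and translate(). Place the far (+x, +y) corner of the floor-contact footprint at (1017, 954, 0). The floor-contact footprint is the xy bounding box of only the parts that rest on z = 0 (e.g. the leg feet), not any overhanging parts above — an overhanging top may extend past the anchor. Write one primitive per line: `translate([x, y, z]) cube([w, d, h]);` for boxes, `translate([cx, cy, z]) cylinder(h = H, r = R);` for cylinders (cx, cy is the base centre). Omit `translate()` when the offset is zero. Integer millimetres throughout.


translate([756, 693, 0]) cylinder(h = 3856, r = 261);


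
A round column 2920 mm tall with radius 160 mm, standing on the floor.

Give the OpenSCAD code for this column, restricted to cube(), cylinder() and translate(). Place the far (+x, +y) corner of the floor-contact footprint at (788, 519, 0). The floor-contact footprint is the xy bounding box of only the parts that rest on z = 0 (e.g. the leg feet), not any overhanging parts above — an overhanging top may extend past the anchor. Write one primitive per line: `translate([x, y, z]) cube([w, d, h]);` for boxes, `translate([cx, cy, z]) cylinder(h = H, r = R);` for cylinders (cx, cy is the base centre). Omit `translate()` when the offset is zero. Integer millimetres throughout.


translate([628, 359, 0]) cylinder(h = 2920, r = 160);


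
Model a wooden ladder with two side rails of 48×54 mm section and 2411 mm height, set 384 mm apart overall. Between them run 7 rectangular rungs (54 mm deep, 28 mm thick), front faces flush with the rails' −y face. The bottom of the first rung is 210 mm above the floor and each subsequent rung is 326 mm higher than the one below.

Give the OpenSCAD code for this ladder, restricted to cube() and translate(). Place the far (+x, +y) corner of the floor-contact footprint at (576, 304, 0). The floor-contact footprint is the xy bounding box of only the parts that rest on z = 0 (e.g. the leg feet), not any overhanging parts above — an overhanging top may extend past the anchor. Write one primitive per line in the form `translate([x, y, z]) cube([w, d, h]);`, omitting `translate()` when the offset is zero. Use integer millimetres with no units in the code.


// rung span = 384 - 2*48 = 288
// rung[k] z = 210 + k*326
translate([192, 250, 0]) cube([48, 54, 2411]);
translate([528, 250, 0]) cube([48, 54, 2411]);
translate([240, 250, 210]) cube([288, 54, 28]);
translate([240, 250, 536]) cube([288, 54, 28]);
translate([240, 250, 862]) cube([288, 54, 28]);
translate([240, 250, 1188]) cube([288, 54, 28]);
translate([240, 250, 1514]) cube([288, 54, 28]);
translate([240, 250, 1840]) cube([288, 54, 28]);
translate([240, 250, 2166]) cube([288, 54, 28]);


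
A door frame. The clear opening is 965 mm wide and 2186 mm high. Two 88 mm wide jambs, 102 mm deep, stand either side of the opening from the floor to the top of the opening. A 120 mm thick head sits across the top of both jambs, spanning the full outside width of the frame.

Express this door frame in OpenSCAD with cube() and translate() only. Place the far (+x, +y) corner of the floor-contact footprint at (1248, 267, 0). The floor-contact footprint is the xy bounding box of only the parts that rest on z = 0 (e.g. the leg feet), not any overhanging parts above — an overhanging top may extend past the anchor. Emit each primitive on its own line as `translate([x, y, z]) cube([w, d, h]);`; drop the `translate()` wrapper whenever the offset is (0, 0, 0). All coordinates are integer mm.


translate([107, 165, 0]) cube([88, 102, 2186]);
translate([1160, 165, 0]) cube([88, 102, 2186]);
translate([107, 165, 2186]) cube([1141, 102, 120]);


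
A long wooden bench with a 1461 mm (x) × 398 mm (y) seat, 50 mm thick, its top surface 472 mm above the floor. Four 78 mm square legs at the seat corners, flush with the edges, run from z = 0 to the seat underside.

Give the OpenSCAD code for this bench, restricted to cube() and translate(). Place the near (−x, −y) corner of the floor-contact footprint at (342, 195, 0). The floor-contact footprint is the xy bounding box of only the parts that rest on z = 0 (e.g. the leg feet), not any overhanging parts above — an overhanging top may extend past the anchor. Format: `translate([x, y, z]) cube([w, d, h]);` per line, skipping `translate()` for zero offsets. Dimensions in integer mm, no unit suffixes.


translate([342, 195, 422]) cube([1461, 398, 50]);
translate([342, 195, 0]) cube([78, 78, 422]);
translate([342, 515, 0]) cube([78, 78, 422]);
translate([1725, 195, 0]) cube([78, 78, 422]);
translate([1725, 515, 0]) cube([78, 78, 422]);


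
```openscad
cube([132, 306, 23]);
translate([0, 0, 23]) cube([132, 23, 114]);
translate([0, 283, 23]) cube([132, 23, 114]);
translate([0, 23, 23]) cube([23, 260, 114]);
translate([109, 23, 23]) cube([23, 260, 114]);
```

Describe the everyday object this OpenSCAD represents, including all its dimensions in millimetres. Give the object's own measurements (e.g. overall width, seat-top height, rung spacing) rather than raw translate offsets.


An open-topped rectangular box: outside dimensions 132×306×137 mm, with a uniform wall and base thickness of 23 mm. The base is a full 132×306 slab on the floor; four walls sit on top of the base. The front and back walls (the −y and +y sides) span the full width; the two side walls fit between them.


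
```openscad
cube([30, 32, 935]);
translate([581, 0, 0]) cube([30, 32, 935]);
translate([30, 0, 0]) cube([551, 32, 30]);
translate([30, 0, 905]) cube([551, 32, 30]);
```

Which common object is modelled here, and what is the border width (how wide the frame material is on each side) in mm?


A picture frame. The border width is 30 mm.

Four thin pieces enclosing a rectangular opening — a picture frame. The two full-height stiles are 935 mm tall; the top rail sits at z = 905 and is 30 mm tall, so the border above the opening is 935 − 905 = 30 mm, matching the stile x-width.


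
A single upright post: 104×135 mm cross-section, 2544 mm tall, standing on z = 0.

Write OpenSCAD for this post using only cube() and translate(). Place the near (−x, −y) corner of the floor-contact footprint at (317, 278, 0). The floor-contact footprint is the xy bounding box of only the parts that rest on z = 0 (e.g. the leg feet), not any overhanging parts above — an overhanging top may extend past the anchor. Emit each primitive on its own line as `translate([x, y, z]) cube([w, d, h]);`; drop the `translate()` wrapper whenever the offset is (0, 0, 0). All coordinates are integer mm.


translate([317, 278, 0]) cube([104, 135, 2544]);


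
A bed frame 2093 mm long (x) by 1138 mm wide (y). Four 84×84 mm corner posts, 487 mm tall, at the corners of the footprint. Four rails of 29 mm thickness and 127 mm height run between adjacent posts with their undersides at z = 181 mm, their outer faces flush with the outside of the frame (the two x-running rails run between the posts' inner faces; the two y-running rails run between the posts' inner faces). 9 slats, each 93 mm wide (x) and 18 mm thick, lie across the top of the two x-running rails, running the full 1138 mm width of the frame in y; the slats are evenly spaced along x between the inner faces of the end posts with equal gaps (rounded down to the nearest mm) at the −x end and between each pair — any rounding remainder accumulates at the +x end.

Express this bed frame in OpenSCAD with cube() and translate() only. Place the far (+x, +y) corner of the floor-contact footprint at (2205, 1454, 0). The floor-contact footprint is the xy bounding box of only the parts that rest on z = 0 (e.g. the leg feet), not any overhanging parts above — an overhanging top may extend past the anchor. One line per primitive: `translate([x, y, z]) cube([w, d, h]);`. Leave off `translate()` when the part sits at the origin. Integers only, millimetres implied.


// slat z = rail_z + rail_h = 181 + 127 = 308
// slat gap = ⌊(1925 − 9·93) / 10⌋ = 108
translate([112, 316, 0]) cube([84, 84, 487]);
translate([112, 1370, 0]) cube([84, 84, 487]);
translate([2121, 316, 0]) cube([84, 84, 487]);
translate([2121, 1370, 0]) cube([84, 84, 487]);
translate([196, 316, 181]) cube([1925, 29, 127]);
translate([196, 1425, 181]) cube([1925, 29, 127]);
translate([112, 400, 181]) cube([29, 970, 127]);
translate([2176, 400, 181]) cube([29, 970, 127]);
translate([304, 316, 308]) cube([93, 1138, 18]);
translate([505, 316, 308]) cube([93, 1138, 18]);
translate([706, 316, 308]) cube([93, 1138, 18]);
translate([907, 316, 308]) cube([93, 1138, 18]);
translate([1108, 316, 308]) cube([93, 1138, 18]);
translate([1309, 316, 308]) cube([93, 1138, 18]);
translate([1510, 316, 308]) cube([93, 1138, 18]);
translate([1711, 316, 308]) cube([93, 1138, 18]);
translate([1912, 316, 308]) cube([93, 1138, 18]);


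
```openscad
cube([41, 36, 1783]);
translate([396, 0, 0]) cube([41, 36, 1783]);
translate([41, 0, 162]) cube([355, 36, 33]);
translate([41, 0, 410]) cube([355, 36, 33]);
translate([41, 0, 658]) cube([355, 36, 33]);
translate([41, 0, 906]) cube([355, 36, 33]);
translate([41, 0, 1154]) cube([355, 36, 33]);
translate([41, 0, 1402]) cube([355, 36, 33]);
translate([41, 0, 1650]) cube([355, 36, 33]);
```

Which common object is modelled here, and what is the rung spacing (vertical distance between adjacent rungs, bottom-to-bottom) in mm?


A ladder. The rung spacing is 248 mm.

Two tall 41×36 posts with 7 short bars between them — a ladder. Adjacent rungs sit at z = 162 and z = 410, so the spacing is 410 − 162 = 248 mm.


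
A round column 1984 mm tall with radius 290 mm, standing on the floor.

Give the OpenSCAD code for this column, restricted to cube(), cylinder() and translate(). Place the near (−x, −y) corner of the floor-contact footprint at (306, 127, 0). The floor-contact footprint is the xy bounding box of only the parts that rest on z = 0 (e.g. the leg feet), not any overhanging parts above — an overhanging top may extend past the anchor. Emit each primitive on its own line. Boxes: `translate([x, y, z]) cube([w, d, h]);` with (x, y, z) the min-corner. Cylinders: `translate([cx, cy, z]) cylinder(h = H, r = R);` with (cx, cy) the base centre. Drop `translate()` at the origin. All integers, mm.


translate([596, 417, 0]) cylinder(h = 1984, r = 290);


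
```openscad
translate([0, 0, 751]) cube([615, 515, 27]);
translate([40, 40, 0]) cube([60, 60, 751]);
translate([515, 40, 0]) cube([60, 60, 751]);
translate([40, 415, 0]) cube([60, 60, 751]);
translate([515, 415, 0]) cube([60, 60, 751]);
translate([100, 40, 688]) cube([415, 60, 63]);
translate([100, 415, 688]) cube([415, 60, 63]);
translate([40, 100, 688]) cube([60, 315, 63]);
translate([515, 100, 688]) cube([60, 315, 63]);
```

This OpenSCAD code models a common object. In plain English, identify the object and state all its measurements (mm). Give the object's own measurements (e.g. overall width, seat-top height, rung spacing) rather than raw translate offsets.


A table: top 615 mm (x) × 515 mm (y), 27 mm thick, upper face at z = 778 mm, on four 60×60 mm square legs, each inset 40 mm from the nearest pair of top edges from z = 0 to the bottom of the top. Four apron rails, 60 mm thick and 63 mm tall, run between adjacent legs with their top edges flush with the underside of the top and their outer faces flush with the legs' outer faces.


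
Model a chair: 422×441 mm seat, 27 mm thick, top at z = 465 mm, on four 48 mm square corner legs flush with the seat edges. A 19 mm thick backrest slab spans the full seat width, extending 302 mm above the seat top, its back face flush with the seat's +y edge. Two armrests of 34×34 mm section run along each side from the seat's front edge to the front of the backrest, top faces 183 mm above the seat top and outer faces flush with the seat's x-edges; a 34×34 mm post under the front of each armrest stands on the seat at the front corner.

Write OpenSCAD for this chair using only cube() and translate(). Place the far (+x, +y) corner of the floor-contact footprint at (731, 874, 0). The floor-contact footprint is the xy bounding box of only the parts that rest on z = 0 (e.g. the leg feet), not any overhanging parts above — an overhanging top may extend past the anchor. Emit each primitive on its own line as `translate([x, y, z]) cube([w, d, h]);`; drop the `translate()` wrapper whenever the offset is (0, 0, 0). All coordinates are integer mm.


// leg_h = 465 - 27 = 438
// arm post h = 183 - 34 = 149
translate([309, 433, 438]) cube([422, 441, 27]);
translate([309, 433, 0]) cube([48, 48, 438]);
translate([683, 433, 0]) cube([48, 48, 438]);
translate([309, 826, 0]) cube([48, 48, 438]);
translate([683, 826, 0]) cube([48, 48, 438]);
translate([309, 855, 465]) cube([422, 19, 302]);
translate([309, 433, 614]) cube([34, 422, 34]);
translate([697, 433, 614]) cube([34, 422, 34]);
translate([309, 433, 465]) cube([34, 34, 149]);
translate([697, 433, 465]) cube([34, 34, 149]);


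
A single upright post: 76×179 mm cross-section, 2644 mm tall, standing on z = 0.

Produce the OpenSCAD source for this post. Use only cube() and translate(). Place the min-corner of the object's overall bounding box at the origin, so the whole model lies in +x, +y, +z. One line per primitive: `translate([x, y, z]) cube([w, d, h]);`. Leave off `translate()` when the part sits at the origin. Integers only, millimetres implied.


cube([76, 179, 2644]);


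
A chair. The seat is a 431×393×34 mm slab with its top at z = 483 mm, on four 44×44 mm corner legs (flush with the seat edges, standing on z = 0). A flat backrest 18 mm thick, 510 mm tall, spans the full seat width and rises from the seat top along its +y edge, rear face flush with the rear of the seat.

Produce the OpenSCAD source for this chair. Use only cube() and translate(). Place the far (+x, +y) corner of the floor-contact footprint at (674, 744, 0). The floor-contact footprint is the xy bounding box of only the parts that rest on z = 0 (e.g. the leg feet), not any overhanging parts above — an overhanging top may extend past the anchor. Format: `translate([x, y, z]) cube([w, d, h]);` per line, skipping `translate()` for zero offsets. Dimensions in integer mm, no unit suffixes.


translate([243, 351, 449]) cube([431, 393, 34]);
translate([243, 351, 0]) cube([44, 44, 449]);
translate([630, 351, 0]) cube([44, 44, 449]);
translate([243, 700, 0]) cube([44, 44, 449]);
translate([630, 700, 0]) cube([44, 44, 449]);
translate([243, 726, 483]) cube([431, 18, 510]);


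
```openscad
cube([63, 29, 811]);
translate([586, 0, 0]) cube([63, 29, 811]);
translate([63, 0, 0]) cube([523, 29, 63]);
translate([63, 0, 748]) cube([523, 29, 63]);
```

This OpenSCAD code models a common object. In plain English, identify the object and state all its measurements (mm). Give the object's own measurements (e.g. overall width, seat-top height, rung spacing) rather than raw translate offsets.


A rectangular picture frame lying in the x–z plane (depth along y). The opening is 523 mm wide (x) by 685 mm tall (z), surrounded by a border 63 mm wide on all four sides. The frame is 29 mm deep and is made of two full-height vertical stiles with two horizontal rails fitted between them.


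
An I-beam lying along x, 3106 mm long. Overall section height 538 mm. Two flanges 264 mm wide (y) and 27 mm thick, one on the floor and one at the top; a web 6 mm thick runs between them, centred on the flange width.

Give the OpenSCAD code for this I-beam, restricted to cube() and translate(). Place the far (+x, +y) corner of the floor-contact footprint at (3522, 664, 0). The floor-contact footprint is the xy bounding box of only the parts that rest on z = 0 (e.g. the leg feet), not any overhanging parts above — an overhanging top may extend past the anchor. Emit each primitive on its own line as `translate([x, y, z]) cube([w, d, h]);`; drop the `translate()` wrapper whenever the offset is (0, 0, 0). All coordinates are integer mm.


translate([416, 400, 0]) cube([3106, 264, 27]);
translate([416, 529, 27]) cube([3106, 6, 484]);
translate([416, 400, 511]) cube([3106, 264, 27]);


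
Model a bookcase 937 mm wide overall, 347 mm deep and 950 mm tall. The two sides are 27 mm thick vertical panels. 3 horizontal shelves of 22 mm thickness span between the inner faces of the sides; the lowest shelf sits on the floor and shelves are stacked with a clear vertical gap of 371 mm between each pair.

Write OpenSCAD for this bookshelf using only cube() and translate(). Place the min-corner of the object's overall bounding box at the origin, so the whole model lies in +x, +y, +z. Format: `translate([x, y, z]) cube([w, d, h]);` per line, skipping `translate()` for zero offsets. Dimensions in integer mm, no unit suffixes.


cube([27, 347, 950]);
translate([910, 0, 0]) cube([27, 347, 950]);
translate([27, 0, 0]) cube([883, 347, 22]);
translate([27, 0, 393]) cube([883, 347, 22]);
translate([27, 0, 786]) cube([883, 347, 22]);


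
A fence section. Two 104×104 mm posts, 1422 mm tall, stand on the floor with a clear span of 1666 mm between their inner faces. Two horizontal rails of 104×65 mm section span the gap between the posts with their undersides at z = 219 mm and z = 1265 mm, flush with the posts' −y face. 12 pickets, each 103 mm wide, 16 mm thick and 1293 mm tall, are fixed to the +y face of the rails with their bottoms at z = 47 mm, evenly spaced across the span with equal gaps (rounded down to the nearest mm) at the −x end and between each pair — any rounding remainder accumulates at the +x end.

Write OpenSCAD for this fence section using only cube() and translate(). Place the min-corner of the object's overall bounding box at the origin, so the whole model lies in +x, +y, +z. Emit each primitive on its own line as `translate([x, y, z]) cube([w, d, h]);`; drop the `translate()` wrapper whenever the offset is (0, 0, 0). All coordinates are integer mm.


cube([104, 104, 1422]);
translate([1770, 0, 0]) cube([104, 104, 1422]);
translate([104, 0, 219]) cube([1666, 104, 65]);
translate([104, 0, 1265]) cube([1666, 104, 65]);
translate([137, 104, 47]) cube([103, 16, 1293]);
translate([273, 104, 47]) cube([103, 16, 1293]);
translate([409, 104, 47]) cube([103, 16, 1293]);
translate([545, 104, 47]) cube([103, 16, 1293]);
translate([681, 104, 47]) cube([103, 16, 1293]);
translate([817, 104, 47]) cube([103, 16, 1293]);
translate([953, 104, 47]) cube([103, 16, 1293]);
translate([1089, 104, 47]) cube([103, 16, 1293]);
translate([1225, 104, 47]) cube([103, 16, 1293]);
translate([1361, 104, 47]) cube([103, 16, 1293]);
translate([1497, 104, 47]) cube([103, 16, 1293]);
translate([1633, 104, 47]) cube([103, 16, 1293]);


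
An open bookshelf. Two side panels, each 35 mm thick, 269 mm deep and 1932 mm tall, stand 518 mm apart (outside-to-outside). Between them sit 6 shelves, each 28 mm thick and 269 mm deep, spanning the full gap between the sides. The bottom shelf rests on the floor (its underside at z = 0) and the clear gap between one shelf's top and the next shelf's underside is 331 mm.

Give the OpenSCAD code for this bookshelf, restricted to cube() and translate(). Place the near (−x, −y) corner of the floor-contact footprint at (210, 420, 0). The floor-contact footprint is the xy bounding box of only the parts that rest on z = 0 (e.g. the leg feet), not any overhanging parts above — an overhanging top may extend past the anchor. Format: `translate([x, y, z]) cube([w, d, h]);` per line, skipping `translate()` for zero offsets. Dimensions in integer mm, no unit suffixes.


translate([210, 420, 0]) cube([35, 269, 1932]);
translate([693, 420, 0]) cube([35, 269, 1932]);
translate([245, 420, 0]) cube([448, 269, 28]);
translate([245, 420, 359]) cube([448, 269, 28]);
translate([245, 420, 718]) cube([448, 269, 28]);
translate([245, 420, 1077]) cube([448, 269, 28]);
translate([245, 420, 1436]) cube([448, 269, 28]);
translate([245, 420, 1795]) cube([448, 269, 28]);


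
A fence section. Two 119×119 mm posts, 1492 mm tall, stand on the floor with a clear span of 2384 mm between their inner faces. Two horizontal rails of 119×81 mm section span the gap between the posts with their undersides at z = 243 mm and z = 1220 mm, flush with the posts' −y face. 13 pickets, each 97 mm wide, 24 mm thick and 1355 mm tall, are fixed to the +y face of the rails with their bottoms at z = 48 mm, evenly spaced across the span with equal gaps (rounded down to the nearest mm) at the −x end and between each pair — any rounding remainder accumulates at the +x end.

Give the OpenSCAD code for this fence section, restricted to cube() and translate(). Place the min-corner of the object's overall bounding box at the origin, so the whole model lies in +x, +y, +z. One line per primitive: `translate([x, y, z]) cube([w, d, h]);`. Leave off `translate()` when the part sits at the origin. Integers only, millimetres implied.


cube([119, 119, 1492]);
translate([2503, 0, 0]) cube([119, 119, 1492]);
translate([119, 0, 243]) cube([2384, 119, 81]);
translate([119, 0, 1220]) cube([2384, 119, 81]);
translate([199, 119, 48]) cube([97, 24, 1355]);
translate([376, 119, 48]) cube([97, 24, 1355]);
translate([553, 119, 48]) cube([97, 24, 1355]);
translate([730, 119, 48]) cube([97, 24, 1355]);
translate([907, 119, 48]) cube([97, 24, 1355]);
translate([1084, 119, 48]) cube([97, 24, 1355]);
translate([1261, 119, 48]) cube([97, 24, 1355]);
translate([1438, 119, 48]) cube([97, 24, 1355]);
translate([1615, 119, 48]) cube([97, 24, 1355]);
translate([1792, 119, 48]) cube([97, 24, 1355]);
translate([1969, 119, 48]) cube([97, 24, 1355]);
translate([2146, 119, 48]) cube([97, 24, 1355]);
translate([2323, 119, 48]) cube([97, 24, 1355]);


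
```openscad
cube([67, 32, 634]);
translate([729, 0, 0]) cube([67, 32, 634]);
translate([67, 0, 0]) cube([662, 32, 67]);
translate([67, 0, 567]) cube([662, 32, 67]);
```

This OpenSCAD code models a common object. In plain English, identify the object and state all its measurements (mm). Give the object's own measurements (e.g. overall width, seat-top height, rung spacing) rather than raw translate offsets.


A rectangular picture frame lying in the x–z plane (depth along y). The opening is 662 mm wide (x) by 500 mm tall (z), surrounded by a border 67 mm wide on all four sides. The frame is 32 mm deep and is made of two full-height vertical stiles with two horizontal rails fitted between them.


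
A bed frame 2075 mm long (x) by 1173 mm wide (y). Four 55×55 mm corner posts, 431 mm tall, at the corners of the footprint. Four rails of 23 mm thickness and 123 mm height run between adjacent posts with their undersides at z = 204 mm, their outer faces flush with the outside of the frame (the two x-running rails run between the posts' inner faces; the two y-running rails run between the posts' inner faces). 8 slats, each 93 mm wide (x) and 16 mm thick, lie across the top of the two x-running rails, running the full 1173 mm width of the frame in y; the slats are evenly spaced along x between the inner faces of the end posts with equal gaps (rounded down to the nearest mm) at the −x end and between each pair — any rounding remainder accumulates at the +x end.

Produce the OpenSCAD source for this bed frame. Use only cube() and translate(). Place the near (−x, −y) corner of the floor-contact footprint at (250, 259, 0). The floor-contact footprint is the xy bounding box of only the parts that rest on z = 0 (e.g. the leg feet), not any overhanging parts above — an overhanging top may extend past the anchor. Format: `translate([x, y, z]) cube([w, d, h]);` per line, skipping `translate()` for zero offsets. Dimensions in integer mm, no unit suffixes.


translate([250, 259, 0]) cube([55, 55, 431]);
translate([250, 1377, 0]) cube([55, 55, 431]);
translate([2270, 259, 0]) cube([55, 55, 431]);
translate([2270, 1377, 0]) cube([55, 55, 431]);
translate([305, 259, 204]) cube([1965, 23, 123]);
translate([305, 1409, 204]) cube([1965, 23, 123]);
translate([250, 314, 204]) cube([23, 1063, 123]);
translate([2302, 314, 204]) cube([23, 1063, 123]);
translate([440, 259, 327]) cube([93, 1173, 16]);
translate([668, 259, 327]) cube([93, 1173, 16]);
translate([896, 259, 327]) cube([93, 1173, 16]);
translate([1124, 259, 327]) cube([93, 1173, 16]);
translate([1352, 259, 327]) cube([93, 1173, 16]);
translate([1580, 259, 327]) cube([93, 1173, 16]);
translate([1808, 259, 327]) cube([93, 1173, 16]);
translate([2036, 259, 327]) cube([93, 1173, 16]);


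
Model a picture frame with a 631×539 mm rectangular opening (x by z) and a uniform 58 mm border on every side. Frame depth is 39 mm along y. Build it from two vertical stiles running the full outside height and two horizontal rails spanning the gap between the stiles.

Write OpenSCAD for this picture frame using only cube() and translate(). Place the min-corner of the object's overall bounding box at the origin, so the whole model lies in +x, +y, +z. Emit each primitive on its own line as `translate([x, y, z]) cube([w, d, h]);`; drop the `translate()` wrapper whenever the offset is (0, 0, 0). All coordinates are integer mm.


cube([58, 39, 655]);
translate([689, 0, 0]) cube([58, 39, 655]);
translate([58, 0, 0]) cube([631, 39, 58]);
translate([58, 0, 597]) cube([631, 39, 58]);


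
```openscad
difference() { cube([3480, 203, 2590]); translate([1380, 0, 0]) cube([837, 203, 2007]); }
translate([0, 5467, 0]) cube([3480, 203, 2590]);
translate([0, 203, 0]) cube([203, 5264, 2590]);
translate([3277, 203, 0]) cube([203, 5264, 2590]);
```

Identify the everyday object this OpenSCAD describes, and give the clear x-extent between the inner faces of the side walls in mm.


A single room. The interior width is 3074 mm.

Four walls enclosing a rectangle with a door in the front wall — a room. Outside width 3480 minus two 203 mm walls gives 3074 mm.


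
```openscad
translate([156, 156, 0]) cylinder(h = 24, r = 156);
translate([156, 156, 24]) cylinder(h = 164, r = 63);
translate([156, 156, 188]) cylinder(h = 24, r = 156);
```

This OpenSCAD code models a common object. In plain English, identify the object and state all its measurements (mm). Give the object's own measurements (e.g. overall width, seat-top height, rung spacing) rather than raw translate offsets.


A spool: two coaxial disc flanges of radius 156 mm and thickness 24 mm, joined by a core cylinder of radius 63 mm and height 164 mm. The lower flange rests on z = 0 and the three cylinders share a vertical axis.


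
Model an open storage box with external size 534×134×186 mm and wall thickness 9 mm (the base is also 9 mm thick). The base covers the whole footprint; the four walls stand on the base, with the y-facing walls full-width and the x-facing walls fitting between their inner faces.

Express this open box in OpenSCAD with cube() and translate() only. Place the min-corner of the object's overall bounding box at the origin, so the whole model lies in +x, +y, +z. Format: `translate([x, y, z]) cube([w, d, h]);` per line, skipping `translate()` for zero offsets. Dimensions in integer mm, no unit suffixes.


cube([534, 134, 9]);
translate([0, 0, 9]) cube([534, 9, 177]);
translate([0, 125, 9]) cube([534, 9, 177]);
translate([0, 9, 9]) cube([9, 116, 177]);
translate([525, 9, 9]) cube([9, 116, 177]);


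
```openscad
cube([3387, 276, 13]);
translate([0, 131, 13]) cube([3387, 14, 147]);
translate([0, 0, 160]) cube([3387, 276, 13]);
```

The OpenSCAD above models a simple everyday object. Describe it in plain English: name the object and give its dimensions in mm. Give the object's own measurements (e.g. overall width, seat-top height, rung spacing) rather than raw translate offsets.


An I-beam lying along x, 3387 mm long. Overall section height 173 mm. Two flanges 276 mm wide (y) and 13 mm thick, one on the floor and one at the top; a web 14 mm thick runs between them, centred on the flange width.


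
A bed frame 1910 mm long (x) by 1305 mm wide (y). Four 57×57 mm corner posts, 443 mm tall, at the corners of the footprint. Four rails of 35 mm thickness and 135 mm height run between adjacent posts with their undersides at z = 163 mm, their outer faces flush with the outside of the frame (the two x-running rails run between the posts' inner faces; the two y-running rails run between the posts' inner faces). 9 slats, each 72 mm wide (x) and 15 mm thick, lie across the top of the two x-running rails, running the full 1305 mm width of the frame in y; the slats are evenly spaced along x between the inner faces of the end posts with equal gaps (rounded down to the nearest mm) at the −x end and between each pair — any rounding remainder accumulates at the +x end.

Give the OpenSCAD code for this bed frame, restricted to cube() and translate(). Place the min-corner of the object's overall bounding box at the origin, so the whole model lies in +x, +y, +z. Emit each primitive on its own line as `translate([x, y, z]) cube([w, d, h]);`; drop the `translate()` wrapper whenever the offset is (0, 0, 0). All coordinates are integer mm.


// slat z = rail_z + rail_h = 163 + 135 = 298
// slat gap = ⌊(1796 − 9·72) / 10⌋ = 114
cube([57, 57, 443]);
translate([0, 1248, 0]) cube([57, 57, 443]);
translate([1853, 0, 0]) cube([57, 57, 443]);
translate([1853, 1248, 0]) cube([57, 57, 443]);
translate([57, 0, 163]) cube([1796, 35, 135]);
translate([57, 1270, 163]) cube([1796, 35, 135]);
translate([0, 57, 163]) cube([35, 1191, 135]);
translate([1875, 57, 163]) cube([35, 1191, 135]);
translate([171, 0, 298]) cube([72, 1305, 15]);
translate([357, 0, 298]) cube([72, 1305, 15]);
translate([543, 0, 298]) cube([72, 1305, 15]);
translate([729, 0, 298]) cube([72, 1305, 15]);
translate([915, 0, 298]) cube([72, 1305, 15]);
translate([1101, 0, 298]) cube([72, 1305, 15]);
translate([1287, 0, 298]) cube([72, 1305, 15]);
translate([1473, 0, 298]) cube([72, 1305, 15]);
translate([1659, 0, 298]) cube([72, 1305, 15]);


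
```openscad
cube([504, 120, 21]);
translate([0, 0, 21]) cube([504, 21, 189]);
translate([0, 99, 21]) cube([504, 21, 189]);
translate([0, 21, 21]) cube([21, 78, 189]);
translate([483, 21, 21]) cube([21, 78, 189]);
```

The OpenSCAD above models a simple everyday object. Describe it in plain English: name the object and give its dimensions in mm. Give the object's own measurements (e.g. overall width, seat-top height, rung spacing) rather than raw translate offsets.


An open-topped rectangular box: outside dimensions 504×120×210 mm, with a uniform wall and base thickness of 21 mm. The base is a full 504×120 slab on the floor; four walls sit on top of the base. The front and back walls (the −y and +y sides) span the full width; the two side walls fit between them.


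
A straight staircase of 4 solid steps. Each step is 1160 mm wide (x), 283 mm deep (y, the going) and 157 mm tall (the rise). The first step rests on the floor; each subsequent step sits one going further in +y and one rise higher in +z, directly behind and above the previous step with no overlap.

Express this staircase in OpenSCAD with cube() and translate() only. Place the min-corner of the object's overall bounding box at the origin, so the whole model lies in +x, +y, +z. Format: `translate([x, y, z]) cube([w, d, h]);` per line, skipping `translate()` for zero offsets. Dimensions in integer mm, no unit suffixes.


cube([1160, 283, 157]);
translate([0, 283, 157]) cube([1160, 283, 157]);
translate([0, 566, 314]) cube([1160, 283, 157]);
translate([0, 849, 471]) cube([1160, 283, 157]);


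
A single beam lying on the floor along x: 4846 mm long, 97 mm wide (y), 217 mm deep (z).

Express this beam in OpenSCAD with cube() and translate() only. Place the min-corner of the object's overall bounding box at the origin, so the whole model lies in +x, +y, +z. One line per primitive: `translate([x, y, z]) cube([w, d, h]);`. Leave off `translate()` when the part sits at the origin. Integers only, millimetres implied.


cube([4846, 97, 217]);


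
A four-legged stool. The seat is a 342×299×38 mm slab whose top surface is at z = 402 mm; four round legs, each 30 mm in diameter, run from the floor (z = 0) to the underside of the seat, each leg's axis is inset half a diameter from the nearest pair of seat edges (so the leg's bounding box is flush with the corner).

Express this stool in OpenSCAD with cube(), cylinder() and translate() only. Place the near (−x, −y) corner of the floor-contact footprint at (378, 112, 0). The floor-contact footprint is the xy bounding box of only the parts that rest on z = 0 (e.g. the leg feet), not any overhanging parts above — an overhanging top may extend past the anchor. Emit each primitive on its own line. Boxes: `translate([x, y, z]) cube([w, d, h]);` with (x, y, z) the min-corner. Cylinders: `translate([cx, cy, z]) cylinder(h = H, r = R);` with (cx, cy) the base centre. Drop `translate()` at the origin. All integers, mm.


translate([378, 112, 364]) cube([342, 299, 38]);
translate([393, 127, 0]) cylinder(h = 364, r = 15);
translate([705, 127, 0]) cylinder(h = 364, r = 15);
translate([393, 396, 0]) cylinder(h = 364, r = 15);
translate([705, 396, 0]) cylinder(h = 364, r = 15);
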